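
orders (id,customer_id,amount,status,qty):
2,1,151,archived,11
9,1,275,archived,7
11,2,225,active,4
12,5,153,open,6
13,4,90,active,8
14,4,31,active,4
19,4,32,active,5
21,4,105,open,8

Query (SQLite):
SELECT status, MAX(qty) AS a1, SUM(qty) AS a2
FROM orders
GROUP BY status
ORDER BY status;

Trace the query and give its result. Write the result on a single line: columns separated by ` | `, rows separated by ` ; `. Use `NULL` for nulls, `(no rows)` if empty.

Group orders by status.
Per group compute: MAX(qty), SUM(qty).
  active: ids {11, 13, 14, 19} → MAX(qty)=8, SUM(qty)=21
  archived: ids {2, 9} → MAX(qty)=11, SUM(qty)=18
  open: ids {12, 21} → MAX(qty)=8, SUM(qty)=14

active | 8 | 21 ; archived | 11 | 18 ; open | 8 | 14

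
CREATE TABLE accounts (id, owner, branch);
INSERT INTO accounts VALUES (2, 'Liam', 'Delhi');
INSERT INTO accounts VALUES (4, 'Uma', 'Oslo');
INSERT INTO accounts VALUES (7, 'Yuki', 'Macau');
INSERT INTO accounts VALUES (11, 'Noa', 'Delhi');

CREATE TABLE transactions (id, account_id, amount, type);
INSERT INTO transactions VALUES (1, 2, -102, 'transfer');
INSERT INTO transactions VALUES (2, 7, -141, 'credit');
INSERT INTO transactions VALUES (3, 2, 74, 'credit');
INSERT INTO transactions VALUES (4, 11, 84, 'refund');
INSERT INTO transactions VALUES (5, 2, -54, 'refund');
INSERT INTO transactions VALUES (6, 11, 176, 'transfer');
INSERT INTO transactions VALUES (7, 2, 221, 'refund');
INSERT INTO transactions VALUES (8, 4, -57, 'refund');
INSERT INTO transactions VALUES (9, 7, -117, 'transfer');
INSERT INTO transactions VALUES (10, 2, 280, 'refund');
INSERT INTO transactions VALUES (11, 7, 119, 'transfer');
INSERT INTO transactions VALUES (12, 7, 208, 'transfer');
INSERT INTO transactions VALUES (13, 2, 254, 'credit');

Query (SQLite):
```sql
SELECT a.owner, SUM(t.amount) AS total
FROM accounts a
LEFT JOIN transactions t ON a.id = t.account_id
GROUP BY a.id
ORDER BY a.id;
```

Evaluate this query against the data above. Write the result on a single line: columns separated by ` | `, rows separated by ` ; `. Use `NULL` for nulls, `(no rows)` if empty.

LEFT JOIN keeps every accounts row; unmatched ones get NULL for transactions columns.
Group by accounts.id and compute SUM(t.amount). SUM over an all-NULL group is NULL.
  2: ids {1, 3, 5, 7, 10, 13} → SUM(t.amount)=673
  4: ids {8} → SUM(t.amount)=-57
  7: ids {2, 9, 11, 12} → SUM(t.amount)=69
  11: ids {4, 6} → SUM(t.amount)=260

Liam | 673 ; Uma | -57 ; Yuki | 69 ; Noa | 260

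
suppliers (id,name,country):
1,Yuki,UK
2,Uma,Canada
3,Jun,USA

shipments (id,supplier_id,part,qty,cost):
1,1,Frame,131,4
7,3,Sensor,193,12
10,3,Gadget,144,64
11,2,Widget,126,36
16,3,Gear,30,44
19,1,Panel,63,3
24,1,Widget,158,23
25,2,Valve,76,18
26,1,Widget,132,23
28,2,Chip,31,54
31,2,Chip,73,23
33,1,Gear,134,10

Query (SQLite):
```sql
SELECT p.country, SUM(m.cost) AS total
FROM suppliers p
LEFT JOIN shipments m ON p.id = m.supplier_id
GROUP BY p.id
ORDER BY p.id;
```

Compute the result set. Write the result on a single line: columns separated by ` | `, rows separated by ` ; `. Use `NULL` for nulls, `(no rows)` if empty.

LEFT JOIN keeps every suppliers row; unmatched ones get NULL for shipments columns.
Group by suppliers.id and compute SUM(m.cost). SUM over an all-NULL group is NULL.
  1: ids {1, 19, 24, 26, 33} → SUM(m.cost)=63
  2: ids {11, 25, 28, 31} → SUM(m.cost)=131
  3: ids {7, 10, 16} → SUM(m.cost)=120

UK | 63 ; Canada | 131 ; USA | 120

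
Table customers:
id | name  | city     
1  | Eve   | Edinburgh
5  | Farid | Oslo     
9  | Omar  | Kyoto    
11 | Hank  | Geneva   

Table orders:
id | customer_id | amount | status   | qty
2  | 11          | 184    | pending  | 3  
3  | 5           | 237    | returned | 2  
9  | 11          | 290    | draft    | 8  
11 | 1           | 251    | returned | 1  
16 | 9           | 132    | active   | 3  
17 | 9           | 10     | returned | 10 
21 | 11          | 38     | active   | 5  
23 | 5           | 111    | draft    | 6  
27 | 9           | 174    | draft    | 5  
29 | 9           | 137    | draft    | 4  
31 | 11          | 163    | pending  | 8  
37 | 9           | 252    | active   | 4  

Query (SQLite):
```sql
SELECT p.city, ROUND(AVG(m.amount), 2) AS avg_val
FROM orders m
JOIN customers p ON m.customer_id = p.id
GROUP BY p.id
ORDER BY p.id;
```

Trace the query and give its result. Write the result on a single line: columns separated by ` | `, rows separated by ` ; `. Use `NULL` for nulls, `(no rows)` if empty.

Join each orders row to its customers via customer_id.
Group joined rows by customers.id; compute ROUND(AVG(m.amount), 2) per group.
  1: ids {11} → ROUND(AVG(m.amount), 2)=251
  5: ids {3, 23} → ROUND(AVG(m.amount), 2)=174
  9: ids {16, 17, 27, 29, 37} → ROUND(AVG(m.amount), 2)=141
  11: ids {2, 9, 21, 31} → ROUND(AVG(m.amount), 2)=168.75

Edinburgh | 251 ; Oslo | 174 ; Kyoto | 141 ; Geneva | 168.75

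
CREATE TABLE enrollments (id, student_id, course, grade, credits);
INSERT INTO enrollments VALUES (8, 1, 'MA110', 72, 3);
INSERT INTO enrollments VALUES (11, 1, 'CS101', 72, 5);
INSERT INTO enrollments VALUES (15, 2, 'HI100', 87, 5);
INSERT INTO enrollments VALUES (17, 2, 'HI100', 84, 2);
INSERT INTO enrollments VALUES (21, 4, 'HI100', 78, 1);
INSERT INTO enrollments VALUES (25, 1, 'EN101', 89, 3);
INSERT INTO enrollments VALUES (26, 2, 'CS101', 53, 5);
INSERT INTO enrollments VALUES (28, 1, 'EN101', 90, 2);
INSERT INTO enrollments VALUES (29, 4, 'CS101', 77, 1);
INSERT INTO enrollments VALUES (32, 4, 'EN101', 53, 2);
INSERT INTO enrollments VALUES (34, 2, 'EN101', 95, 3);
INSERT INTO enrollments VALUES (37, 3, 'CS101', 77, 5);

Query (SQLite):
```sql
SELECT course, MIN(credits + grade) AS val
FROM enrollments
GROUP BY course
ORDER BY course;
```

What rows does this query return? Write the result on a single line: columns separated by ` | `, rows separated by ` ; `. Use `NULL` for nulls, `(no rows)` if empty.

CS101 | 58 ; EN101 | 55 ; HI100 | 79 ; MA110 | 75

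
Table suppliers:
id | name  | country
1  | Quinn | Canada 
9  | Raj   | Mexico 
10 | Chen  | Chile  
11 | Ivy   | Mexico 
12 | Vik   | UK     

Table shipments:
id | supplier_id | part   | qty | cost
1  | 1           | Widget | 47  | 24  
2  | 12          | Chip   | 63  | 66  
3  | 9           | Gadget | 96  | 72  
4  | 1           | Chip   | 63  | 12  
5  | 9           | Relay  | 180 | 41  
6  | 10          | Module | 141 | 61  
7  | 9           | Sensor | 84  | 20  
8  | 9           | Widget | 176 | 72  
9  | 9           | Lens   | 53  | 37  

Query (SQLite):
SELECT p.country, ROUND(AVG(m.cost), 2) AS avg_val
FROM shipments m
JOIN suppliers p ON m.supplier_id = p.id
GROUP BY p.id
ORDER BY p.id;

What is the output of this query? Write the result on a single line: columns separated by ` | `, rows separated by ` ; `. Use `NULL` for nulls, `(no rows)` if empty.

Join each shipments row to its suppliers via supplier_id.
Group joined rows by suppliers.id; compute ROUND(AVG(m.cost), 2) per group.
  1: ids {1, 4} → ROUND(AVG(m.cost), 2)=18
  9: ids {3, 5, 7, 8, 9} → ROUND(AVG(m.cost), 2)=48.4
  10: ids {6} → ROUND(AVG(m.cost), 2)=61
  12: ids {2} → ROUND(AVG(m.cost), 2)=66

Canada | 18 ; Mexico | 48.4 ; Chile | 61 ; UK | 66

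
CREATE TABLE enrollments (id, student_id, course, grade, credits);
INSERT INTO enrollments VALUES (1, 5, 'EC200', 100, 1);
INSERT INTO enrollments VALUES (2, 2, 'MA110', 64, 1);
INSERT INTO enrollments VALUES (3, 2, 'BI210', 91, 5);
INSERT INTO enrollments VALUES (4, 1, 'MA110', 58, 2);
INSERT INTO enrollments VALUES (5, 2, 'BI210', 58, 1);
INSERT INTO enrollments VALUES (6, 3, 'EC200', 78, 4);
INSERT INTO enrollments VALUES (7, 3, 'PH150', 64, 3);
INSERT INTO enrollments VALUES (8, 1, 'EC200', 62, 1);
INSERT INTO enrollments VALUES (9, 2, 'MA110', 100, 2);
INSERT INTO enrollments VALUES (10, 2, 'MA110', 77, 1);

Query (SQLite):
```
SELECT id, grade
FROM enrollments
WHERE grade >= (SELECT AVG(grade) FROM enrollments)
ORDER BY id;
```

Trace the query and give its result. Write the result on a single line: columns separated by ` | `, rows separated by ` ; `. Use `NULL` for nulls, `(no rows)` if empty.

1 | 100 ; 3 | 91 ; 6 | 78 ; 9 | 100 ; 10 | 77

Scalar subquery: AVG(grade) over all enrollments rows = 75.2.
Keep rows where grade >= that value.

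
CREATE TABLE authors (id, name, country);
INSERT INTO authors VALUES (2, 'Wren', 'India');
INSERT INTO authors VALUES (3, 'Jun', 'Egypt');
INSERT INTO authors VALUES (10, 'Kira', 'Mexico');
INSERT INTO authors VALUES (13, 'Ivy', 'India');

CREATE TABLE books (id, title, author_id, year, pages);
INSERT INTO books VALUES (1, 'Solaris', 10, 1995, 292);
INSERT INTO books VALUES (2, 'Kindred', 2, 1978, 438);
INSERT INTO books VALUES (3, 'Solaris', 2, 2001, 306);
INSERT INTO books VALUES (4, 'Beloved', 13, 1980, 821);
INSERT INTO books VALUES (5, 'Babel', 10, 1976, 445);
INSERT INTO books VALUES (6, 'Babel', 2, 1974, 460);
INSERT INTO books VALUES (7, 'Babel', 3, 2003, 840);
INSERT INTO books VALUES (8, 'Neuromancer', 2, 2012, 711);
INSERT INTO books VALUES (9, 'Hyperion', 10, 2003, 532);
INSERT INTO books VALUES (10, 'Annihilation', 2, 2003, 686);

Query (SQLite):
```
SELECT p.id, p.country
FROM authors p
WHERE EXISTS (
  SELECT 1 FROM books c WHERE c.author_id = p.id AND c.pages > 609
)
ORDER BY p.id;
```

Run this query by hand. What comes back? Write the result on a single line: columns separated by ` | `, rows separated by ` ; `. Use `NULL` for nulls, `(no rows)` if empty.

2 | India ; 3 | Egypt ; 13 | India

For each authors row, check whether any books with matching author_id has pages > 609.
Keep rows where that is true.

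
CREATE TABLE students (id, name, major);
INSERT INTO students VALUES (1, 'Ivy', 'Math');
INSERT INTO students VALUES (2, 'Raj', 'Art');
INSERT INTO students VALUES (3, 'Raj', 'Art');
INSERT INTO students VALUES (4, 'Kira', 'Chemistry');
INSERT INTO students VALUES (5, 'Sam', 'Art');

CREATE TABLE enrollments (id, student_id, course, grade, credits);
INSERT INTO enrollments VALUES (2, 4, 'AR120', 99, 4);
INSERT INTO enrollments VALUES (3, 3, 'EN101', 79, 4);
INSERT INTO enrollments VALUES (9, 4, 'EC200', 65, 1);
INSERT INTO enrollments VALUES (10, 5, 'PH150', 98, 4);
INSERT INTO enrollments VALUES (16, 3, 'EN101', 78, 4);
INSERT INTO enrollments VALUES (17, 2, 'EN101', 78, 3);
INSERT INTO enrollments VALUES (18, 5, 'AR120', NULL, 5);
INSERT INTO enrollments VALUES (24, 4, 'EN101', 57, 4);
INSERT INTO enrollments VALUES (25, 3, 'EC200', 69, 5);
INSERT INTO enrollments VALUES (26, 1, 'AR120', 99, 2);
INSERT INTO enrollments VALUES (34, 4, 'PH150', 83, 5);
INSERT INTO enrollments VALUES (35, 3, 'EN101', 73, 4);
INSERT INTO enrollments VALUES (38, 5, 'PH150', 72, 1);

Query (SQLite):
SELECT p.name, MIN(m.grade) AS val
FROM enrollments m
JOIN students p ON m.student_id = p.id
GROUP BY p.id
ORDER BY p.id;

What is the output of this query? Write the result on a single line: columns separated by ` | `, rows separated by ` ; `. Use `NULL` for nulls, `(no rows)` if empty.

Ivy | 99 ; Raj | 78 ; Raj | 69 ; Kira | 57 ; Sam | 72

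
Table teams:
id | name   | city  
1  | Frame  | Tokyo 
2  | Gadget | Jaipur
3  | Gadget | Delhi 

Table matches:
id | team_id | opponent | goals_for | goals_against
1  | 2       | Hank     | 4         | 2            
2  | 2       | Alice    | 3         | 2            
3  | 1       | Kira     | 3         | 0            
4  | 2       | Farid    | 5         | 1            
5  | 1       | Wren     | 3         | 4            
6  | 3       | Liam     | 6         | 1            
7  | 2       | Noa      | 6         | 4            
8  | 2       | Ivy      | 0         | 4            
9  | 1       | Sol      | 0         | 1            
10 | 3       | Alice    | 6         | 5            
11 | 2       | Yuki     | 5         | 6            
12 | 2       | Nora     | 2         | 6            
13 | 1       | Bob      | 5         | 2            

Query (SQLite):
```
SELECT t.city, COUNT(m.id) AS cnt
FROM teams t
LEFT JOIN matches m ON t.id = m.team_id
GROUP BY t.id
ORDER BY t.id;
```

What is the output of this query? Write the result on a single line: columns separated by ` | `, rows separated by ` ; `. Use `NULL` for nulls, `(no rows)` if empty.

LEFT JOIN keeps every teams row; unmatched ones get NULL for matches columns.
Group by teams.id and compute COUNT(m.id). COUNT(col) of an all-NULL group is 0.
  1: ids {3, 5, 9, 13} → COUNT(m.id)=4
  2: ids {1, 2, 4, 7, 8, 11, 12} → COUNT(m.id)=7
  3: ids {6, 10} → COUNT(m.id)=2

Tokyo | 4 ; Jaipur | 7 ; Delhi | 2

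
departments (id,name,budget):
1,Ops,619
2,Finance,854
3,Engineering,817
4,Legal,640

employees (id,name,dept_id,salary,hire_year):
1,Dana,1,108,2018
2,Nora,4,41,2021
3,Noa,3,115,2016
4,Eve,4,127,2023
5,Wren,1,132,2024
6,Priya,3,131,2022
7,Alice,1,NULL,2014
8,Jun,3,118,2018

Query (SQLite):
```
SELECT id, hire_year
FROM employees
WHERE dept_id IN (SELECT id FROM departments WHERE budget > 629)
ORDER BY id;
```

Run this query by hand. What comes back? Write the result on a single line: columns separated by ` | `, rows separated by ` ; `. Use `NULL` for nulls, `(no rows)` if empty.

2 | 2021 ; 3 | 2016 ; 4 | 2023 ; 6 | 2022 ; 8 | 2018

Inner query: departments.id where budget > 629.
Outer: keep employees rows whose dept_id is in that set.
Inner query → {2, 3, 4}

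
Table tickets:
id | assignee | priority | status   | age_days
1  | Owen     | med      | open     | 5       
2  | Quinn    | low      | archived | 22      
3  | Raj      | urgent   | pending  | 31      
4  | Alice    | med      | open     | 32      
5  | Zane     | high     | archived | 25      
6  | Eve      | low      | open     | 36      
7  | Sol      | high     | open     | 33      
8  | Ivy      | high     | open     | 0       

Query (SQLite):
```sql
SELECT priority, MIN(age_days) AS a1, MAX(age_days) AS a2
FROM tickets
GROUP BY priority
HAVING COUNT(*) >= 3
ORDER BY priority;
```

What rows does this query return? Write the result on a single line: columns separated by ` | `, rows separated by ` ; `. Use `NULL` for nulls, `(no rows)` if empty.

Group tickets by priority.
Per group compute: MIN(age_days), MAX(age_days).
HAVING: drop groups with fewer than 3 rows.
  high: ids {5, 7, 8} → MIN(age_days)=0, MAX(age_days)=33
  low: ids {2, 6} → MIN(age_days)=22, MAX(age_days)=36
  med: ids {1, 4} → MIN(age_days)=5, MAX(age_days)=32
  urgent: ids {3} → MIN(age_days)=31, MAX(age_days)=31

high | 0 | 33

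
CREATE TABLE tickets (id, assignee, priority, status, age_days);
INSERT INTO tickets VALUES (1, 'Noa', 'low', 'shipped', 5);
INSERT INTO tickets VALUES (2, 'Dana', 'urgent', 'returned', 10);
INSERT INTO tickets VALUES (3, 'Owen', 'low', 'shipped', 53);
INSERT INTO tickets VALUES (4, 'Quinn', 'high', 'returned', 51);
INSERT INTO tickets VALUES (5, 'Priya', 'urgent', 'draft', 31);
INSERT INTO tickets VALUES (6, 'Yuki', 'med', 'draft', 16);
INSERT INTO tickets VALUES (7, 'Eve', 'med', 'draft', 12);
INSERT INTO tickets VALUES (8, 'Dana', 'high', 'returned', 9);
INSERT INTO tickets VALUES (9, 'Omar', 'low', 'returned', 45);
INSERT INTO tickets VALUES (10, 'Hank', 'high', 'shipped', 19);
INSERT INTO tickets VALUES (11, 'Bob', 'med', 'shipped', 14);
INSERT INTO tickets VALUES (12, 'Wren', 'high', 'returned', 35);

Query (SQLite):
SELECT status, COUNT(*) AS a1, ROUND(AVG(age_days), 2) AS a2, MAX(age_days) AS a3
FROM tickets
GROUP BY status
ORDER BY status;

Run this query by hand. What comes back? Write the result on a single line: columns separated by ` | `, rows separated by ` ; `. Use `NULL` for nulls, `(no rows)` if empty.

Group tickets by status.
Per group compute: COUNT(*), ROUND(AVG(age_days), 2), MAX(age_days).
  draft: ids {5, 6, 7} → COUNT(*)=3, ROUND(AVG(age_days), 2)=19.67, MAX(age_days)=31
  returned: ids {2, 4, 8, 9, 12} → COUNT(*)=5, ROUND(AVG(age_days), 2)=30, MAX(age_days)=51
  shipped: ids {1, 3, 10, 11} → COUNT(*)=4, ROUND(AVG(age_days), 2)=22.75, MAX(age_days)=53

draft | 3 | 19.67 | 31 ; returned | 5 | 30 | 51 ; shipped | 4 | 22.75 | 53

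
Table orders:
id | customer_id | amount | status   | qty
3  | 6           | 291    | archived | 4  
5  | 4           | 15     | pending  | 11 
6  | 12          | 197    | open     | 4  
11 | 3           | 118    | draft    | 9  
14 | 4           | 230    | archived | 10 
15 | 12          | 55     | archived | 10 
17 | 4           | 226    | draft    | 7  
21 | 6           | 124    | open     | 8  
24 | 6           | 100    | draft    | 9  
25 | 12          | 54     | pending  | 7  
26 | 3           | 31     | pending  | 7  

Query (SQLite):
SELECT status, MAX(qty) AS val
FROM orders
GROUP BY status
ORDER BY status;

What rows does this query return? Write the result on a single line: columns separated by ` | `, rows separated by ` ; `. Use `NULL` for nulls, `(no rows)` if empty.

archived | 10 ; draft | 9 ; open | 8 ; pending | 11

Partition orders by status; compute MAX(qty) within each group.
  archived: ids {3, 14, 15} → MAX(qty)=10
  draft: ids {11, 17, 24} → MAX(qty)=9
  open: ids {6, 21} → MAX(qty)=8
  pending: ids {5, 25, 26} → MAX(qty)=11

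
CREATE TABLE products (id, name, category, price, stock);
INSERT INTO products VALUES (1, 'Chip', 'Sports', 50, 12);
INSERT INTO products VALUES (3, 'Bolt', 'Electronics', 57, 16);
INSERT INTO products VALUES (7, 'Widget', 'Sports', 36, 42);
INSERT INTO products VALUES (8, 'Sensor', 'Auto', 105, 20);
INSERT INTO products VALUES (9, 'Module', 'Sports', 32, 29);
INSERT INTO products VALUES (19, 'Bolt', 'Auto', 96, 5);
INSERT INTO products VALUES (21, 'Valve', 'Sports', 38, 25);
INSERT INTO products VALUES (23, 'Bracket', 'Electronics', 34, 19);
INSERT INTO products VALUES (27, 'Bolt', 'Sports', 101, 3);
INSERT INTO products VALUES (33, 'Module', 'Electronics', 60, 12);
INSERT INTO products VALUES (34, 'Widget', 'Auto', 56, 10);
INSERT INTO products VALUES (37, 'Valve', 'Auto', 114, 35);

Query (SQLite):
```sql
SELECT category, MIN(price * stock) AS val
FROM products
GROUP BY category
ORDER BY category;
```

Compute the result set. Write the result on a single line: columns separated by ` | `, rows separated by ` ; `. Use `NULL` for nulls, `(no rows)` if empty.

Auto | 480 ; Electronics | 646 ; Sports | 303

For each row compute price * stock.
Group by category; take MIN of the expression per group.
  Auto: ids {8, 19, 34, 37} → MIN(price * stock)=480
  Electronics: ids {3, 23, 33} → MIN(price * stock)=646
  Sports: ids {1, 7, 9, 21, 27} → MIN(price * stock)=303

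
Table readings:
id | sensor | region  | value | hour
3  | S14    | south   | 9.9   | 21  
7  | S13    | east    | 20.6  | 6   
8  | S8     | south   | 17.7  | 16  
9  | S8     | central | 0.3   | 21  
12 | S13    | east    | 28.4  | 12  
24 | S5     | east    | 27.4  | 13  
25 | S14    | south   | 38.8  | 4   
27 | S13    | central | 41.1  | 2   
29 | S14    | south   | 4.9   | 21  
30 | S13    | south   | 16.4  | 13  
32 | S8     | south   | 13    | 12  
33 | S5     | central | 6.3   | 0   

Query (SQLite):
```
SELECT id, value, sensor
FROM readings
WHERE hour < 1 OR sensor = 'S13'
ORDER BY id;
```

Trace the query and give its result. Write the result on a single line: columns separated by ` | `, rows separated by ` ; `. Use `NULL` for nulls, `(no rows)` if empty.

7 | 20.6 | S13 ; 12 | 28.4 | S13 ; 27 | 41.1 | S13 ; 30 | 16.4 | S13 ; 33 | 6.3 | S5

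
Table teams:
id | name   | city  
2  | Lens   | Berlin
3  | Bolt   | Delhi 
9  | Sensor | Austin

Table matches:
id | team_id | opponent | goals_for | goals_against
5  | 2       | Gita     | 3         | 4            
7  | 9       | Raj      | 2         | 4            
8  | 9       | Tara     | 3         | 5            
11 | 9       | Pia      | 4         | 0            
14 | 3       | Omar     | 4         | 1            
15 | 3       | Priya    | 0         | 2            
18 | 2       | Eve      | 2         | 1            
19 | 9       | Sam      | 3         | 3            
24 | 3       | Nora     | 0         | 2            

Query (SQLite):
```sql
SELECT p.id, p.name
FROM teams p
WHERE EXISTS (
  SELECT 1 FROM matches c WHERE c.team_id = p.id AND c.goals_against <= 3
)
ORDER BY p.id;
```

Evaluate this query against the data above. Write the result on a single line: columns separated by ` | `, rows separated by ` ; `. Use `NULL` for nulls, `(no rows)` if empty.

For each teams row, check whether any matches with matching team_id has goals_against <= 3.
Keep rows where that is true.

2 | Lens ; 3 | Bolt ; 9 | Sensor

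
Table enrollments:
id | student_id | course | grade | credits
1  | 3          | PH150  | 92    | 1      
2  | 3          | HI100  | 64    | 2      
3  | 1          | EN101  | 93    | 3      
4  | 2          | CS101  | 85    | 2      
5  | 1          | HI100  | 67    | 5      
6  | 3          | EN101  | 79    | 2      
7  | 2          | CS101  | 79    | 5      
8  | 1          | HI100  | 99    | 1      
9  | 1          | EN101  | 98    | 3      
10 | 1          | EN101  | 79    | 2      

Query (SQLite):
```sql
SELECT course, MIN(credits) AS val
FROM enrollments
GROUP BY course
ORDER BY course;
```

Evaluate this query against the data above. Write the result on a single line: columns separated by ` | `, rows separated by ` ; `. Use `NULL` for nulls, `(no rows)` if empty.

CS101 | 2 ; EN101 | 2 ; HI100 | 1 ; PH150 | 1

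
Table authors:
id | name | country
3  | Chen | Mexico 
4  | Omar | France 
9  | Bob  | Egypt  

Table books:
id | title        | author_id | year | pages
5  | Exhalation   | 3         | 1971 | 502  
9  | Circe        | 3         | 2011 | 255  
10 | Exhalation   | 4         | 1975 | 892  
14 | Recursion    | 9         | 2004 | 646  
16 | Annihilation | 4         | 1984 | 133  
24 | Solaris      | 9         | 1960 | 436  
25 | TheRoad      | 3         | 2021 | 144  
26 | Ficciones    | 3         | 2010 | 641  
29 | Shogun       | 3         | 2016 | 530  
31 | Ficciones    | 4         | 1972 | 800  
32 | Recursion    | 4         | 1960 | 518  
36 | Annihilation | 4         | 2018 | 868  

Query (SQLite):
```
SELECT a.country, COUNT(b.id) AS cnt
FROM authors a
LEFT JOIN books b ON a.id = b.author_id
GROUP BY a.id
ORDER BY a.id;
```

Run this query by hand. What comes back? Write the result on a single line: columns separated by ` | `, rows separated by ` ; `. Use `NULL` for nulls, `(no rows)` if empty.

Mexico | 5 ; France | 5 ; Egypt | 2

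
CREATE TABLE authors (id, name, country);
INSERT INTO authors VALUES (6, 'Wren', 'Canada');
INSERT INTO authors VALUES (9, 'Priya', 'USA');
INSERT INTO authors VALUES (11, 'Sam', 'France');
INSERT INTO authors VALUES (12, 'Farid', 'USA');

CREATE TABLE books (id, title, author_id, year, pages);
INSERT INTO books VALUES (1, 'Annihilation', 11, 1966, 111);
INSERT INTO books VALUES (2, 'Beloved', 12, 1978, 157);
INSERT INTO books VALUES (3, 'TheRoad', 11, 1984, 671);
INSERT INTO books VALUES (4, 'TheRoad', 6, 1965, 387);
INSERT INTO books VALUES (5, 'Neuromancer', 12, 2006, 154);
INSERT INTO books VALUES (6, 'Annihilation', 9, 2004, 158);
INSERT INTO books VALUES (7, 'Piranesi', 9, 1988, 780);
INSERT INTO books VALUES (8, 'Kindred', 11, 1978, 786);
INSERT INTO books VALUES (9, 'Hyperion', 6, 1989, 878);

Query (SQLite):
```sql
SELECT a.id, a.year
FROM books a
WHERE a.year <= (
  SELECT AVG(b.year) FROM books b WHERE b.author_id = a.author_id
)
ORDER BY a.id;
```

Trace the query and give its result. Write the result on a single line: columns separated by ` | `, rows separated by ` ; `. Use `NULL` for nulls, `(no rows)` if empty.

For each books row a, compute AVG(year) over rows sharing a.author_id.
Keep row a if a.year <= that per-group AVG.
  author_id=6: AVG(year) = 1977.0
  author_id=9: AVG(year) = 1996.0
  author_id=11: AVG(year) = 1976.0
  author_id=12: AVG(year) = 1992.0

1 | 1966 ; 2 | 1978 ; 4 | 1965 ; 7 | 1988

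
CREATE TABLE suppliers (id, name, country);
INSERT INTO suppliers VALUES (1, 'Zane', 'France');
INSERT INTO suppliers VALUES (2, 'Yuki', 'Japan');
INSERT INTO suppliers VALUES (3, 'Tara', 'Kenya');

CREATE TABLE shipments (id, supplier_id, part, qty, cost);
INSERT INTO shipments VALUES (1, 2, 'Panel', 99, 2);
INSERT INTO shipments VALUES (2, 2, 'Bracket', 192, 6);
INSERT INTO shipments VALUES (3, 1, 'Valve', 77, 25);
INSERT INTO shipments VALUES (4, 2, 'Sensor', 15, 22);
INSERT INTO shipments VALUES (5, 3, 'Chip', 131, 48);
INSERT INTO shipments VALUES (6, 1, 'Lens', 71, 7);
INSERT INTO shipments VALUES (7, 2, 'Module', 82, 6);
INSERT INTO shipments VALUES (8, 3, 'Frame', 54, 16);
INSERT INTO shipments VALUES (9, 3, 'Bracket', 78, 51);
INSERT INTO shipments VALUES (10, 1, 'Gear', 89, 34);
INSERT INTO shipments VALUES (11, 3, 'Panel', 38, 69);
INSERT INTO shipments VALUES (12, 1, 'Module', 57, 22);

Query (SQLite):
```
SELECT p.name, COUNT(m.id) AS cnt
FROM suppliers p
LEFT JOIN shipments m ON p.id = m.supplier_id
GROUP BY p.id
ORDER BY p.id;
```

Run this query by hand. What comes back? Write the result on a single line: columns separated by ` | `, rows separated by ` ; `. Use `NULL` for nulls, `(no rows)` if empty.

LEFT JOIN keeps every suppliers row; unmatched ones get NULL for shipments columns.
Group by suppliers.id and compute COUNT(m.id). COUNT(col) of an all-NULL group is 0.
  1: ids {3, 6, 10, 12} → COUNT(m.id)=4
  2: ids {1, 2, 4, 7} → COUNT(m.id)=4
  3: ids {5, 8, 9, 11} → COUNT(m.id)=4

Zane | 4 ; Yuki | 4 ; Tara | 4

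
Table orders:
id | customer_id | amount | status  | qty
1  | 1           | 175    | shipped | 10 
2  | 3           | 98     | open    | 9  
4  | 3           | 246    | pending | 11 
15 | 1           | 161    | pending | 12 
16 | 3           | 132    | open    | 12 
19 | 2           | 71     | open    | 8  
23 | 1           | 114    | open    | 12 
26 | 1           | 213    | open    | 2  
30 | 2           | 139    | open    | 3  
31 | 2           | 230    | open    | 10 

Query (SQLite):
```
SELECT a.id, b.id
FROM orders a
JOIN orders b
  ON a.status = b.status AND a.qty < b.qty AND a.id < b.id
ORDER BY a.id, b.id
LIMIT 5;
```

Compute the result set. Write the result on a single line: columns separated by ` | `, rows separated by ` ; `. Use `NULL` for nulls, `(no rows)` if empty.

2 | 16 ; 2 | 23 ; 2 | 31 ; 4 | 15 ; 19 | 23

Pairs (a,b) with same status, a.qty < b.qty, a.id < b.id.
status groups: open:{2,16,19,23,26,30,31} pending:{4,15} shipped:{1}
Ordered by (a.id, b.id); first 5.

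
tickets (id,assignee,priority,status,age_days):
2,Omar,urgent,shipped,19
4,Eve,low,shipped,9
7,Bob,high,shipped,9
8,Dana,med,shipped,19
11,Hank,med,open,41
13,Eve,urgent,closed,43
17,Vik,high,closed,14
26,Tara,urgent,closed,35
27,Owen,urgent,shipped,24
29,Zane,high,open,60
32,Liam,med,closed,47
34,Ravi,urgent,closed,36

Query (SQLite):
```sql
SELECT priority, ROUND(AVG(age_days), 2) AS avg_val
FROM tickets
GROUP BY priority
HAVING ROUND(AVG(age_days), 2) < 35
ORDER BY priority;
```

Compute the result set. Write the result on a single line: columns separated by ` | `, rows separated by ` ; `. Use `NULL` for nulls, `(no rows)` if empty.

high | 27.67 ; low | 9 ; urgent | 31.4

Partition tickets by priority; compute ROUND(AVG(age_days), 2) within each group.
HAVING: keep groups where ROUND(AVG(age_days), 2) < 35.
  high: ids {7, 17, 29} → ROUND(AVG(age_days), 2)=27.67
  low: ids {4} → ROUND(AVG(age_days), 2)=9
  med: ids {8, 11, 32} → ROUND(AVG(age_days), 2)=35.67
  urgent: ids {2, 13, 26, 27, 34} → ROUND(AVG(age_days), 2)=31.4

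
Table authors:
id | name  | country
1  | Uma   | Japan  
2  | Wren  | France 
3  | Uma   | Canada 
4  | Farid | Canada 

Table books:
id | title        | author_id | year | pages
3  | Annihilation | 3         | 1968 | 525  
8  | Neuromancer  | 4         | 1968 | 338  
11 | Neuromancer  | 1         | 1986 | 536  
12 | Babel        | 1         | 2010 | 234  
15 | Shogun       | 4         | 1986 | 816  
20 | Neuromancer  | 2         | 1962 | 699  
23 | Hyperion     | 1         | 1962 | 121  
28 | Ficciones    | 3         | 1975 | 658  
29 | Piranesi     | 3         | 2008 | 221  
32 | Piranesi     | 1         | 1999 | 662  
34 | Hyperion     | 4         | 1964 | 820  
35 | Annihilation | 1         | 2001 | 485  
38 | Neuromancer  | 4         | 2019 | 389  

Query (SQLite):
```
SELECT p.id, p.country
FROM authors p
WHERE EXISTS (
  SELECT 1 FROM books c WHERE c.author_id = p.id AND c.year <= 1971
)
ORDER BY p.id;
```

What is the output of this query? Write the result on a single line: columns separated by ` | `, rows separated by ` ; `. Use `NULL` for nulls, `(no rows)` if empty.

1 | Japan ; 2 | France ; 3 | Canada ; 4 | Canada

For each authors row, check whether any books with matching author_id has year <= 1971.
Keep rows where that is true.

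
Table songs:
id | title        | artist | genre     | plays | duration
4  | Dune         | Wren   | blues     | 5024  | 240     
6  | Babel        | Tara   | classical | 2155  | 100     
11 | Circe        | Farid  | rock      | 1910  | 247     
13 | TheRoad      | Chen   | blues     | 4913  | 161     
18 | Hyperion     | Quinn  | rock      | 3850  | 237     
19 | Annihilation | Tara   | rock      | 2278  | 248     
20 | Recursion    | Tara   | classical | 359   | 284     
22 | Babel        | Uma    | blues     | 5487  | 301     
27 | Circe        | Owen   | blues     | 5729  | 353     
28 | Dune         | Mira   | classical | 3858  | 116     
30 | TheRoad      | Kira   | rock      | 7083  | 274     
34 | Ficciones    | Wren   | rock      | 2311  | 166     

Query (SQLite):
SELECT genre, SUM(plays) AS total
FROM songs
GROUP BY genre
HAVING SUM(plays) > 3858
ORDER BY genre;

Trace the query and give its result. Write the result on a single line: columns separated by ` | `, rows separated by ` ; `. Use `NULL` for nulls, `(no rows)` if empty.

Partition songs by genre; compute SUM(plays) within each group.
HAVING: keep groups where SUM(plays) > 3858.
  blues: ids {4, 13, 22, 27} → SUM(plays)=21153
  classical: ids {6, 20, 28} → SUM(plays)=6372
  rock: ids {11, 18, 19, 30, 34} → SUM(plays)=17432

blues | 21153 ; classical | 6372 ; rock | 17432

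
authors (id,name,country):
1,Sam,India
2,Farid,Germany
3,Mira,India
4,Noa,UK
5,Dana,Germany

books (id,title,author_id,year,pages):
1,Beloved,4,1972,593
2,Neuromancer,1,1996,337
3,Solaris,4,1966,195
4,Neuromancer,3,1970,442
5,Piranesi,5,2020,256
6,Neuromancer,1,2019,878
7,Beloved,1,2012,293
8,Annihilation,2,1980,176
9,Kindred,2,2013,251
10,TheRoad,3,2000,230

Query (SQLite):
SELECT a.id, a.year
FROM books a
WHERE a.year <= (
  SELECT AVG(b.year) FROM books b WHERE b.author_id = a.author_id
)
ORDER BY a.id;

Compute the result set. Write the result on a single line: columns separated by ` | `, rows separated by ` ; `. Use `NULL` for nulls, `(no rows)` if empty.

For each books row a, compute AVG(year) over rows sharing a.author_id.
Keep row a if a.year <= that per-group AVG.
  author_id=1: AVG(year) = 2009.0
  author_id=2: AVG(year) = 1996.5
  author_id=3: AVG(year) = 1985.0
  author_id=4: AVG(year) = 1969.0
  author_id=5: AVG(year) = 2020.0

2 | 1996 ; 3 | 1966 ; 4 | 1970 ; 5 | 2020 ; 8 | 1980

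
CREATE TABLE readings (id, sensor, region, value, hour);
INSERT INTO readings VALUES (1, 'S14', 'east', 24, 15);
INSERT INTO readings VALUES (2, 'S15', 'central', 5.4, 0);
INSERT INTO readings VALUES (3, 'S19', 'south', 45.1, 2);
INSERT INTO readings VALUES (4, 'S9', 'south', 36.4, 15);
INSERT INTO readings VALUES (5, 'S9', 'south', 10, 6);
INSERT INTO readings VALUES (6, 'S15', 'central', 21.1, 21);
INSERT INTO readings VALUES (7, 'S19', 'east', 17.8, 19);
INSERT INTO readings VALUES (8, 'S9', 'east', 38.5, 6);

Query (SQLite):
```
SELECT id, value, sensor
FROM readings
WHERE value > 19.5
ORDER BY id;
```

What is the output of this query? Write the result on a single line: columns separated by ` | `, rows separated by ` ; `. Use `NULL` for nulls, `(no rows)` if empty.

1 | 24 | S14 ; 3 | 45.1 | S19 ; 4 | 36.4 | S9 ; 6 | 21.1 | S15 ; 8 | 38.5 | S9

value > 19.5: ids {1, 3, 4, 6, 8}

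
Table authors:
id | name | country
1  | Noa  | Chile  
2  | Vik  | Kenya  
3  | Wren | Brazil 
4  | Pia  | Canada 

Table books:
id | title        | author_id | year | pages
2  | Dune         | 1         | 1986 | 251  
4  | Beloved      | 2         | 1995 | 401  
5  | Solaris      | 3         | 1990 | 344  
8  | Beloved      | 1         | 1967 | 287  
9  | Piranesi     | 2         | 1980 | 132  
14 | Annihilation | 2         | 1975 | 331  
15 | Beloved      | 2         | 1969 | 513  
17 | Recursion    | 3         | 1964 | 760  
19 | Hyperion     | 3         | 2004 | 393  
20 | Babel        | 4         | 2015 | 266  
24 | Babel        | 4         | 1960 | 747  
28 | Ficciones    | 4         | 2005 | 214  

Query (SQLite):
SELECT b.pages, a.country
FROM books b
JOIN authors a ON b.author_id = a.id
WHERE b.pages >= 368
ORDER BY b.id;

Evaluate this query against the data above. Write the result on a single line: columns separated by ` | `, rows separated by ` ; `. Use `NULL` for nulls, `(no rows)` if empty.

Each books row matches the authors row where author_id = authors.id.
Then keep rows with b.pages >= 368.

401 | Kenya ; 513 | Kenya ; 760 | Brazil ; 393 | Brazil ; 747 | Canada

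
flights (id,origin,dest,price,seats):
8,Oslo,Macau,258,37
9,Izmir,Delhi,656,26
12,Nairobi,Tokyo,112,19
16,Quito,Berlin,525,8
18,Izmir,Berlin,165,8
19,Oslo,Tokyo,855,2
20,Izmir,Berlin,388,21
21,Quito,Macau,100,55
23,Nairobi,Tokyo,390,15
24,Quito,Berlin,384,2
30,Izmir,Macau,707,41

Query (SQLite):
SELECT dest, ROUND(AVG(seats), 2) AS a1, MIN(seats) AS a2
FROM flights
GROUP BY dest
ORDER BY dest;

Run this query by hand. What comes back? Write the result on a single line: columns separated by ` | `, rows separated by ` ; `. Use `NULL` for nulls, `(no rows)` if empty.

Group flights by dest.
Per group compute: ROUND(AVG(seats), 2), MIN(seats).
  Berlin: ids {16, 18, 20, 24} → ROUND(AVG(seats), 2)=9.75, MIN(seats)=2
  Delhi: ids {9} → ROUND(AVG(seats), 2)=26, MIN(seats)=26
  Macau: ids {8, 21, 30} → ROUND(AVG(seats), 2)=44.33, MIN(seats)=37
  Tokyo: ids {12, 19, 23} → ROUND(AVG(seats), 2)=12, MIN(seats)=2

Berlin | 9.75 | 2 ; Delhi | 26 | 26 ; Macau | 44.33 | 37 ; Tokyo | 12 | 2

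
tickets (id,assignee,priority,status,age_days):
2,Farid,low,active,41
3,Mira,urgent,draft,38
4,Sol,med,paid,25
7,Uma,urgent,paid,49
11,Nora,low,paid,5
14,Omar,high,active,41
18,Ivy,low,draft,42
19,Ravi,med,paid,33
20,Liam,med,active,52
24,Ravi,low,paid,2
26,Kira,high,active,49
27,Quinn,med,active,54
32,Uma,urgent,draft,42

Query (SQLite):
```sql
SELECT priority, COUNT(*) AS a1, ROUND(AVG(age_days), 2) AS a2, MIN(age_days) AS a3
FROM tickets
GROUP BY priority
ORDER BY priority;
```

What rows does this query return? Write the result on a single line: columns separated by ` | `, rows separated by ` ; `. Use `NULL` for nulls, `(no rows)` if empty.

Group tickets by priority.
Per group compute: COUNT(*), ROUND(AVG(age_days), 2), MIN(age_days).
  high: ids {14, 26} → COUNT(*)=2, ROUND(AVG(age_days), 2)=45, MIN(age_days)=41
  low: ids {2, 11, 18, 24} → COUNT(*)=4, ROUND(AVG(age_days), 2)=22.5, MIN(age_days)=2
  med: ids {4, 19, 20, 27} → COUNT(*)=4, ROUND(AVG(age_days), 2)=41, MIN(age_days)=25
  urgent: ids {3, 7, 32} → COUNT(*)=3, ROUND(AVG(age_days), 2)=43, MIN(age_days)=38

high | 2 | 45 | 41 ; low | 4 | 22.5 | 2 ; med | 4 | 41 | 25 ; urgent | 3 | 43 | 38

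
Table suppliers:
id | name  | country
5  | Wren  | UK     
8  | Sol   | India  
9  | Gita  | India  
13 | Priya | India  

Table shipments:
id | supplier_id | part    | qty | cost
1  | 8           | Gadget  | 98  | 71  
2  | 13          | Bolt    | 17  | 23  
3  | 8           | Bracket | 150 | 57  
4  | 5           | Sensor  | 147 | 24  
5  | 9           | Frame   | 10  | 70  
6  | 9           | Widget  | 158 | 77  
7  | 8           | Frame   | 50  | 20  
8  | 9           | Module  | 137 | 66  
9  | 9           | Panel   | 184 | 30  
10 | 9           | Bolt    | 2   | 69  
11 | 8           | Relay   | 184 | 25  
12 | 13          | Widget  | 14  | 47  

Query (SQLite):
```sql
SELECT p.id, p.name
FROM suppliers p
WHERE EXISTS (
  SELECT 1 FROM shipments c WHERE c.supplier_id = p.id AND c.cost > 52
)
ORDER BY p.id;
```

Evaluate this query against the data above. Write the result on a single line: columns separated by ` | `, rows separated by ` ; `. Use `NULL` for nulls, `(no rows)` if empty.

For each suppliers row, check whether any shipments with matching supplier_id has cost > 52.
Keep rows where that is true.

8 | Sol ; 9 | Gita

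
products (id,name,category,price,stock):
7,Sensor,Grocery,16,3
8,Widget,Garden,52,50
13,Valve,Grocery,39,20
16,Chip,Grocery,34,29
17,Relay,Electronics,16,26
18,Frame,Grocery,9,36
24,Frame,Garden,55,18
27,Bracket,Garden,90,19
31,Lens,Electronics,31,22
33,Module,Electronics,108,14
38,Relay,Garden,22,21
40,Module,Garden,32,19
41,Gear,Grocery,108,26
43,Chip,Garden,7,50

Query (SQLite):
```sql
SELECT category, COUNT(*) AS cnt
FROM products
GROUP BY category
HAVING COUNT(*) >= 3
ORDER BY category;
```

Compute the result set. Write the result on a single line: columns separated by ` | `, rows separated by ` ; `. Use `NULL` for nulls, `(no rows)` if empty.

Electronics | 3 ; Garden | 6 ; Grocery | 5

Partition products by category; compute COUNT(*) within each group.
HAVING: keep groups with count ≥ 3.
  Electronics: ids {17, 31, 33} → COUNT(*)=3
  Garden: ids {8, 24, 27, 38, 40, 43} → COUNT(*)=6
  Grocery: ids {7, 13, 16, 18, 41} → COUNT(*)=5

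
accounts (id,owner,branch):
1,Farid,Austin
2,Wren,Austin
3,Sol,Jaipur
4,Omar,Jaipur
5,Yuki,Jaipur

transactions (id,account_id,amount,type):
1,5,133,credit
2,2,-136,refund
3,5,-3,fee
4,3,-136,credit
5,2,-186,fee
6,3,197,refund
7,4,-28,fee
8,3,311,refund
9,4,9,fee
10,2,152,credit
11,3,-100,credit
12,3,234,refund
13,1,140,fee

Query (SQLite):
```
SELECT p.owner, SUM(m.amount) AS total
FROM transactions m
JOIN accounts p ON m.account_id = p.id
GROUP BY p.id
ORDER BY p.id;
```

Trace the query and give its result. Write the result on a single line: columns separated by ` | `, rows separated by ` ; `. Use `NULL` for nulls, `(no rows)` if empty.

Farid | 140 ; Wren | -170 ; Sol | 506 ; Omar | -19 ; Yuki | 130

Join each transactions row to its accounts via account_id.
Group joined rows by accounts.id; compute SUM(m.amount) per group.
  1: ids {13} → SUM(m.amount)=140
  2: ids {2, 5, 10} → SUM(m.amount)=-170
  3: ids {4, 6, 8, 11, 12} → SUM(m.amount)=506
  4: ids {7, 9} → SUM(m.amount)=-19
  5: ids {1, 3} → SUM(m.amount)=130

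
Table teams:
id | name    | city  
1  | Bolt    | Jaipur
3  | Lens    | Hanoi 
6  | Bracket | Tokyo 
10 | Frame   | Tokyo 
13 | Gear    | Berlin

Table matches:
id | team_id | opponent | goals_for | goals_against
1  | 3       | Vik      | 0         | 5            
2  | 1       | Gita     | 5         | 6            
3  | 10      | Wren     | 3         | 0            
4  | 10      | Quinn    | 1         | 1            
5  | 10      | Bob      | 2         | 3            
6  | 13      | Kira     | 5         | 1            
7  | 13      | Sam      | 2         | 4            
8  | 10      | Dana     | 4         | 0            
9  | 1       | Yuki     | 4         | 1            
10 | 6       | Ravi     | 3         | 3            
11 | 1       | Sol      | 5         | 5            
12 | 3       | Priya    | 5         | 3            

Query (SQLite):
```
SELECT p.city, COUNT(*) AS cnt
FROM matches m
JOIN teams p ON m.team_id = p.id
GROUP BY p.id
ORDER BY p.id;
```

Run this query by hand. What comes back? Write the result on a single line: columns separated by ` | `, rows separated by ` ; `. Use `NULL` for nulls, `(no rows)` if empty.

Join each matches row to its teams via team_id.
Group joined rows by teams.id; compute COUNT(*) per group.
  1: ids {2, 9, 11} → COUNT(*)=3
  3: ids {1, 12} → COUNT(*)=2
  6: ids {10} → COUNT(*)=1
  10: ids {3, 4, 5, 8} → COUNT(*)=4
  13: ids {6, 7} → COUNT(*)=2

Jaipur | 3 ; Hanoi | 2 ; Tokyo | 1 ; Tokyo | 4 ; Berlin | 2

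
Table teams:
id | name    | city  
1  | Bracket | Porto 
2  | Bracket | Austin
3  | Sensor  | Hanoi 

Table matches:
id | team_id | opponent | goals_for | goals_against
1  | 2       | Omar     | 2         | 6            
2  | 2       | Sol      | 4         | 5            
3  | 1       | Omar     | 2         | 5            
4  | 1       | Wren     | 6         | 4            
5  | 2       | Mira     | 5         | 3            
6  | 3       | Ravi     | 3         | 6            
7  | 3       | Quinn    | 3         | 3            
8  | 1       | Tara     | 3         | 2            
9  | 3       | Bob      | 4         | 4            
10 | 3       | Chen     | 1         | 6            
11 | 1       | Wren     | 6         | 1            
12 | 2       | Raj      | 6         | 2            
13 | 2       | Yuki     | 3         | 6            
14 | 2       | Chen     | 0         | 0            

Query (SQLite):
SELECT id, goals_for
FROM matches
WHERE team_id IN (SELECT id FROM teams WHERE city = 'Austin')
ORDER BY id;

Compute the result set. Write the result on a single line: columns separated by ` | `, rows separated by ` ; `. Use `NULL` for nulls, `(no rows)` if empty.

1 | 2 ; 2 | 4 ; 5 | 5 ; 12 | 6 ; 13 | 3 ; 14 | 0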